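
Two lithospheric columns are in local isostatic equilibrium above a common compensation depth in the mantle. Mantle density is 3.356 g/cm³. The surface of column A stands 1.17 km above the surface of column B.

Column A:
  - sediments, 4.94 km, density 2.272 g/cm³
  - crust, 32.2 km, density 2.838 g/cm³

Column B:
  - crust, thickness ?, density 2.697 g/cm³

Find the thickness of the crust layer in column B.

Take the compensation level at the base of the deeper column (depth z_c below the surface of column A) and equate Σ ρ_i t_i down to z_c; mantle fills any gap and the z_c terms cancel.
Column A: 4.94×2.272 + 32.2×2.838 + (z_c − 37.14)×3.356
Column B: 1.17×0 + x×2.697 + (z_c − 1.17 − 0 − x)×3.356
The z_c×3.356 term appears on both sides and cancels. Collect the known terms of each column as K = Σ(ρt)_known − 3.356 × (depth of known layers): K_A = 102.60728 − 3.356×37.14 = −22.03456; K_B = 0 − 3.356×(1.17 + 0) = −3.92652.
Balance: K_A = K_B − x×(3.356 − 2.697), so x = (K_B − K_A)/(3.356 − 2.697) = 18.108/0.659 = 27.5 km.

27.5 km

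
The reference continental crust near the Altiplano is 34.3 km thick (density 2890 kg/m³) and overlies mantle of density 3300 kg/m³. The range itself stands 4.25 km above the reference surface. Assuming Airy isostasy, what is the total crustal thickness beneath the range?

68.5 km

Root depth r = h ρ_c / (ρ_m − ρ_c) = 4.25 km × 2890 / 410 = 29.96 km.
Total thickness = T + h + r = 34.3 km + 4.25 km + 29.96 km = 68.5 km.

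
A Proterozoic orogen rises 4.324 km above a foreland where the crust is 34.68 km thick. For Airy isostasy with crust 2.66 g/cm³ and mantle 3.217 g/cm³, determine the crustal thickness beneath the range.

59.7 km

Root depth r = h ρ_c / (ρ_m − ρ_c) = 4.324 km × 2.66 / 0.557 = 20.65 km.
Total thickness = T + h + r = 34.68 km + 4.324 km + 20.65 km = 59.7 km.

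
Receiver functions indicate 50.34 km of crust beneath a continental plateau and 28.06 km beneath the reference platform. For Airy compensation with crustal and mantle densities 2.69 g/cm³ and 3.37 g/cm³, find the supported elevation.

Excess crust Δ = 50.34 km − 28.06 km = 22.28 km, split between elevation h and root r with h + r = Δ.
Airy balance ρ_c h = (ρ_m − ρ_c) r gives r = h ρ_c/(ρ_m − ρ_c), so h (1 + ρ_c/(ρ_m − ρ_c)) = Δ, i.e. h = Δ (ρ_m − ρ_c)/ρ_m.
h = 22.28 km × 0.68/3.37 = 4.5 km.

4.5 km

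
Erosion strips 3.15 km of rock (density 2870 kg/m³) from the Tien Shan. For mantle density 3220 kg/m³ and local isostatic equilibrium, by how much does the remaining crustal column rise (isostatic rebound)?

Unloading: uplift u = e ρ_c/ρ_m = 3.15 km × 2870/3220 = 2.81 km.

2.81 km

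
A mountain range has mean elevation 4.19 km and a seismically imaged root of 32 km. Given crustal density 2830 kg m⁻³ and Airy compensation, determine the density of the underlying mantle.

3200 kg m⁻³

Airy balance: ρ_c h = (ρ_m − ρ_c) r → ρ_m = ρ_c (1 + h/r).
ρ_m = 2830 × (1 + 4.19 km/32 km) = 3200 kg m⁻³.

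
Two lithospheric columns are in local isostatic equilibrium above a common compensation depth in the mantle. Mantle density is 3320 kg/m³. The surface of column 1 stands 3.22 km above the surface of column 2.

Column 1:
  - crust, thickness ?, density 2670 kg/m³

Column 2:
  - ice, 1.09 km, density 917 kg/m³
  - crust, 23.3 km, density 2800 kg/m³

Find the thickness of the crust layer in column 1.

39.1 km

Take the compensation level at the base of the deeper column (depth z_c below the surface of column 1) and equate Σ ρ_i t_i down to z_c; mantle fills any gap and the z_c terms cancel.
Column 1: x×2670 + (z_c − 0 − x)×3320
Column 2: 3.22×0 + 1.09×917 + 23.3×2800 + (z_c − 3.22 − 24.39)×3320
The z_c×3320 term appears on both sides and cancels. Collect the known terms of each column as K = Σ(ρt)_known − 3320 × (depth of known layers): K_1 = 0 − 3320×0 = 0; K_2 = 66239.53 − 3320×(3.22 + 24.39) = −25425.67.
Balance: K_1 − x×(3320 − 2670) = K_2, so x = (K_1 − K_2)/(3320 − 2670) = 25425.7/650 = 39.1 km.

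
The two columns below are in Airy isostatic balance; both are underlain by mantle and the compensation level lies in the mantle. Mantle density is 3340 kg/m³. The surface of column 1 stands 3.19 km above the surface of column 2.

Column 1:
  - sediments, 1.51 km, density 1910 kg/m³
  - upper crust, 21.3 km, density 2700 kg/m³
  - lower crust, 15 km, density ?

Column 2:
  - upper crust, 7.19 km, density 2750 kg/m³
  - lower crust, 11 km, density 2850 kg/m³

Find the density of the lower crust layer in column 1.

3040 kg/m³

Take the compensation level at the base of the deeper column (depth z_c below the surface of column 1) and equate Σ ρ_i t_i down to z_c; mantle fills any gap and the z_c terms cancel.
Column 1: 1.51×1910 + 21.3×2700 + 15×ρ + (z_c − 37.81)×3340
Column 2: 3.19×0 + 7.19×2750 + 11×2850 + (z_c − 3.19 − 18.19)×3340
The z_c×3340 term appears on both sides and cancels. Collect the known terms of each column as K = Σ(ρt)_known − 3340 × (depth of known layers): K_1 = 60394.1 − 3340×37.81 = −65891.3; K_2 = 51122.5 − 3340×(3.19 + 18.19) = −20286.7.
Balance: K_1 + 15×ρ = K_2, so ρ = (K_2 − K_1)/15 = 45604.6/15 = 3040 kg/m³.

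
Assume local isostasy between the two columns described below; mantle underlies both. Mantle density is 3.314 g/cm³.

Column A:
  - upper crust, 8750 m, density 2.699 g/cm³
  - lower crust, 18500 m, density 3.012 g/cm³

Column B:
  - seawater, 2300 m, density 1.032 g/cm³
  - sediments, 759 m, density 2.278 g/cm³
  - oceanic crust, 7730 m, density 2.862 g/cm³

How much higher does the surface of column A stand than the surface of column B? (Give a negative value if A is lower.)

For any compensation level in the mantle, the mantle terms cancel and isostasy reduces to e = (Σt_A − Σt_B) − (Σ(ρt)_A − Σ(ρt)_B) / ρ_m.
Σt_A = 27250 m; Σt_B = 10789 m; Σ(ρt)_A = 79338.25; Σ(ρt)_B = 26225.862 (in m·g/cm³).
e = (27250 − 10789) − (79338.25 − 26225.862) / 3.314 = 434 m.

434 m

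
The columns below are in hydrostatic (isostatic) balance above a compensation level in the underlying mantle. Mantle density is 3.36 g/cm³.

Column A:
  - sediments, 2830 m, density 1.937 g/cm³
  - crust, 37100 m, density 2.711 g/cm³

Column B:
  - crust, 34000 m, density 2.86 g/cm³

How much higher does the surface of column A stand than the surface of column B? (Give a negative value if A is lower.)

3310 m

For any compensation level in the mantle, the mantle terms cancel and isostasy reduces to e = (Σt_A − Σt_B) − (Σ(ρt)_A − Σ(ρt)_B) / ρ_m.
Σt_A = 39930 m; Σt_B = 34000 m; Σ(ρt)_A = 106059.81; Σ(ρt)_B = 97240 (in m·g/cm³).
e = (39930 − 34000) − (106059.81 − 97240) / 3.36 = 3310 m.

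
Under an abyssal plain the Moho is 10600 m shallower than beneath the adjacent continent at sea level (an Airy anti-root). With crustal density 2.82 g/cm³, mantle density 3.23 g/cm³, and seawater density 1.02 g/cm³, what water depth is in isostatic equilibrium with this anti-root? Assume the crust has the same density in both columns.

Replacing a thickness d of crust by seawater at the top must be balanced by replacing crust with mantle at the base: d (ρ_c − ρ_w) = a (ρ_m − ρ_c).
d = a (ρ_m − ρ_c)/(ρ_c − ρ_w) = 10600 m × 0.41/1.8 = 2410 m.

2410 m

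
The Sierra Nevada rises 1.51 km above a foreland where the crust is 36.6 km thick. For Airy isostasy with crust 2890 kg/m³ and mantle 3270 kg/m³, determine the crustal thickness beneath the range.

49.6 km

Root depth r = h ρ_c / (ρ_m − ρ_c) = 1.51 km × 2890 / 380 = 11.48 km.
Total thickness = T + h + r = 36.6 km + 1.51 km + 11.48 km = 49.6 km.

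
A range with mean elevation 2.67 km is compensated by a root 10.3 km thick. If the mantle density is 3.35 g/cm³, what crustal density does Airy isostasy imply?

ρ_c h = (ρ_m − ρ_c) r → ρ_c (h + r) = ρ_m r → ρ_c = ρ_m r / (h + r).
ρ_c = 3.35 × 10.3 km / (2.67 km + 10.3 km) = 2.66 g/cm³.

2.66 g/cm³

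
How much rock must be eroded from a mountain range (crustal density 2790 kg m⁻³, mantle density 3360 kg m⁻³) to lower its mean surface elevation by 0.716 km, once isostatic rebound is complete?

4.22 km

Net drop Δ = e − u = e − e ρ_c/ρ_m = e (ρ_m − ρ_c)/ρ_m.
e = Δ ρ_m/(ρ_m − ρ_c) = 0.716 km × 3360/570 = 4.22 km.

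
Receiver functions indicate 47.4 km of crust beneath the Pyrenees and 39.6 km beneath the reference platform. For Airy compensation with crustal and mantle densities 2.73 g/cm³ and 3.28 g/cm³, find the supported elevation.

1.31 km

Excess crust Δ = 47.4 km − 39.6 km = 7.8 km, split between elevation h and root r with h + r = Δ.
Airy balance ρ_c h = (ρ_m − ρ_c) r gives r = h ρ_c/(ρ_m − ρ_c), so h (1 + ρ_c/(ρ_m − ρ_c)) = Δ, i.e. h = Δ (ρ_m − ρ_c)/ρ_m.
h = 7.8 km × 0.55/3.28 = 1.31 km.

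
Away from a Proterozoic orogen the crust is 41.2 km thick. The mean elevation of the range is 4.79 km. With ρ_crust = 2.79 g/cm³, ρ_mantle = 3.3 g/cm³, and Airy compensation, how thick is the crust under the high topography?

72.2 km

Root depth r = h ρ_c / (ρ_m − ρ_c) = 4.79 km × 2.79 / 0.51 = 26.2 km.
Total thickness = T + h + r = 41.2 km + 4.79 km + 26.2 km = 72.2 km.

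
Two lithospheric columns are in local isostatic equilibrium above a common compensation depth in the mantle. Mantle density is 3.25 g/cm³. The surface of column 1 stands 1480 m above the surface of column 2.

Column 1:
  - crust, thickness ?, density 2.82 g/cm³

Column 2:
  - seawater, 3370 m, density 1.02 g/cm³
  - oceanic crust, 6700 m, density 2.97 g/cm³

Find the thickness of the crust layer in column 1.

Take the compensation level at the base of the deeper column (depth z_c below the surface of column 1) and equate Σ ρ_i t_i down to z_c; mantle fills any gap and the z_c terms cancel.
Column 1: x×2.82 + (z_c − 0 − x)×3.25
Column 2: 1480×0 + 3370×1.02 + 6700×2.97 + (z_c − 1480 − 10070)×3.25
The z_c×3.25 term appears on both sides and cancels. Collect the known terms of each column as K = Σ(ρt)_known − 3.25 × (depth of known layers): K_1 = 0 − 3.25×0 = 0; K_2 = 23336.4 − 3.25×(1480 + 10070) = −14201.1.
Balance: K_1 − x×(3.25 − 2.82) = K_2, so x = (K_1 − K_2)/(3.25 − 2.82) = 14201.1/0.43 = 33000 m.

33000 m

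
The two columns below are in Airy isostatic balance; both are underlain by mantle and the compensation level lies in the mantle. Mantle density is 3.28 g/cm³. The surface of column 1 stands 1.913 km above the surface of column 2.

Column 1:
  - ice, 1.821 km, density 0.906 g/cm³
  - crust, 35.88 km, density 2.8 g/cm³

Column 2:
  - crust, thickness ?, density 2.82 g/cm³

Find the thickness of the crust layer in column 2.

Take the compensation level at the base of the deeper column (depth z_c below the surface of column 1) and equate Σ ρ_i t_i down to z_c; mantle fills any gap and the z_c terms cancel.
Column 1: 1.821×0.906 + 35.88×2.8 + (z_c − 37.701)×3.28
Column 2: 1.913×0 + x×2.82 + (z_c − 1.913 − 0 − x)×3.28
The z_c×3.28 term appears on both sides and cancels. Collect the known terms of each column as K = Σ(ρt)_known − 3.28 × (depth of known layers): K_1 = 102.113826 − 3.28×37.701 = −21.545454; K_2 = 0 − 3.28×(1.913 + 0) = −6.27464.
Balance: K_1 = K_2 − x×(3.28 − 2.82), so x = (K_2 − K_1)/(3.28 − 2.82) = 15.2708/0.46 = 33.2 km.

33.2 km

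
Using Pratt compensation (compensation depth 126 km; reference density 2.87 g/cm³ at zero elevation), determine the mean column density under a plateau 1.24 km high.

Pratt balance: ρ_ref D = ρ (D + h).
ρ = ρ_ref D/(D + h) = 2.87 × 126 km/(126 km + 1.24 km) = 2.84 g/cm³.

2.84 g/cm³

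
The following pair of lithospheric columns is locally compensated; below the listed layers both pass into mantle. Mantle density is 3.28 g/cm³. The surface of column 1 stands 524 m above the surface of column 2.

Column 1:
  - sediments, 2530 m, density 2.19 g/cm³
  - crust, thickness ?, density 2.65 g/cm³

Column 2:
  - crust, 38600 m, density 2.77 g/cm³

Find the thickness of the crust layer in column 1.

29600 m

Take the compensation level at the base of the deeper column (depth z_c below the surface of column 1) and equate Σ ρ_i t_i down to z_c; mantle fills any gap and the z_c terms cancel.
Column 1: 2530×2.19 + x×2.65 + (z_c − 2530 − x)×3.28
Column 2: 524×0 + 38600×2.77 + (z_c − 524 − 38600)×3.28
The z_c×3.28 term appears on both sides and cancels. Collect the known terms of each column as K = Σ(ρt)_known − 3.28 × (depth of known layers): K_1 = 5540.7 − 3.28×2530 = −2757.7; K_2 = 106922 − 3.28×(524 + 38600) = −21404.72.
Balance: K_1 − x×(3.28 − 2.65) = K_2, so x = (K_1 − K_2)/(3.28 − 2.65) = 18647/0.63 = 29600 m.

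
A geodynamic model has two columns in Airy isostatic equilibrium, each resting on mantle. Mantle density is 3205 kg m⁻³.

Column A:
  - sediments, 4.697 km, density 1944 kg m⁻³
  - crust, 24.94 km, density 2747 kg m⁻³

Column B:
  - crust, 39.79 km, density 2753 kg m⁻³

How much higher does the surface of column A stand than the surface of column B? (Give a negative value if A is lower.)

For any compensation level in the mantle, the mantle terms cancel and isostasy reduces to e = (Σt_A − Σt_B) − (Σ(ρt)_A − Σ(ρt)_B) / ρ_m.
Σt_A = 29.637 km; Σt_B = 39.79 km; Σ(ρt)_A = 77641.148; Σ(ρt)_B = 109541.87 (in km·kg m⁻³).
e = (29.637 − 39.79) − (77641.148 − 109541.87) / 3205 = −0.2 km.

−0.2 km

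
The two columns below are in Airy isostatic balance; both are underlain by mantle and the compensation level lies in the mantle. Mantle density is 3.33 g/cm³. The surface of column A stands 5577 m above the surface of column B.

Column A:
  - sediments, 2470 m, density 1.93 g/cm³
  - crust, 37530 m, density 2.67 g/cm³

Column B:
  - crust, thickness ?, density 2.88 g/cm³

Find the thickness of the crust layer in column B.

Take the compensation level at the base of the deeper column (depth z_c below the surface of column A) and equate Σ ρ_i t_i down to z_c; mantle fills any gap and the z_c terms cancel.
Column A: 2470×1.93 + 37530×2.67 + (z_c − 40000)×3.33
Column B: 5577×0 + x×2.88 + (z_c − 5577 − 0 − x)×3.33
The z_c×3.33 term appears on both sides and cancels. Collect the known terms of each column as K = Σ(ρt)_known − 3.33 × (depth of known layers): K_A = 104972.2 − 3.33×40000 = −28227.8; K_B = 0 − 3.33×(5577 + 0) = −18571.41.
Balance: K_A = K_B − x×(3.33 − 2.88), so x = (K_B − K_A)/(3.33 − 2.88) = 9656.39/0.45 = 21500 m.

21500 m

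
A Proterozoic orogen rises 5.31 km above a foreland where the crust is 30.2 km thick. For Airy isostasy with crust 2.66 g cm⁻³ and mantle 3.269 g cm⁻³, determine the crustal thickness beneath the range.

58.7 km

Root depth r = h ρ_c / (ρ_m − ρ_c) = 5.31 km × 2.66 / 0.609 = 23.19 km.
Total thickness = T + h + r = 30.2 km + 5.31 km + 23.19 km = 58.7 km.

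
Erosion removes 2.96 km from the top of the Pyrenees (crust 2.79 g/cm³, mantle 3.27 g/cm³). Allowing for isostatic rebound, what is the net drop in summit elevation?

Rebound u = e ρ_c/ρ_m = 2.96 km × 2.79/3.27 = 2.526 km.
Net surface drop = e − u = 2.96 km − 2.526 km = e (ρ_m − ρ_c)/ρ_m = 0.434 km.

0.434 km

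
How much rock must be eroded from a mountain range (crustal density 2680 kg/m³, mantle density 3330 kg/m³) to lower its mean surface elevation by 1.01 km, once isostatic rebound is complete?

Net drop Δ = e − u = e − e ρ_c/ρ_m = e (ρ_m − ρ_c)/ρ_m.
e = Δ ρ_m/(ρ_m − ρ_c) = 1.01 km × 3330/650 = 5.17 km.

5.17 km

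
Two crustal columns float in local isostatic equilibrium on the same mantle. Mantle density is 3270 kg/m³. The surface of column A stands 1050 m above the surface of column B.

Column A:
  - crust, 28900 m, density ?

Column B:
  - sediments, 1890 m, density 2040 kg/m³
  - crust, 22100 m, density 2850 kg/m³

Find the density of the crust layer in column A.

Take the compensation level at the base of the deeper column (depth z_c below the surface of column A) and equate Σ ρ_i t_i down to z_c; mantle fills any gap and the z_c terms cancel.
Column A: 28900×ρ + (z_c − 28900)×3270
Column B: 1050×0 + 1890×2040 + 22100×2850 + (z_c − 1050 − 23990)×3270
The z_c×3270 term appears on both sides and cancels. Collect the known terms of each column as K = Σ(ρt)_known − 3270 × (depth of known layers): K_A = 0 − 3270×28900 = −94503000; K_B = 66840600 − 3270×(1050 + 23990) = −15040200.
Balance: K_A + 28900×ρ = K_B, so ρ = (K_B − K_A)/28900 = 79462800/28900 = 2750 kg/m³.

2750 kg/m³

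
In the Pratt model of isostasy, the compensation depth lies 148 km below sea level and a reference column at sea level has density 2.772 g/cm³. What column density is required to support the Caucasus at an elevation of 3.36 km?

Pratt balance: ρ_ref D = ρ (D + h).
ρ = ρ_ref D/(D + h) = 2.772 × 148 km/(148 km + 3.36 km) = 2.71 g/cm³.

2.71 g/cm³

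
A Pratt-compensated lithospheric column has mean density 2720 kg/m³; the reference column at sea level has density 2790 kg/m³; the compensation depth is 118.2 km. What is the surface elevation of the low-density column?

3.04 km

ρ_ref D = ρ (D + h) → h = D (ρ_ref − ρ)/ρ.
h = 118.2 km × (2790 − 2720)/2720 = 3.04 km.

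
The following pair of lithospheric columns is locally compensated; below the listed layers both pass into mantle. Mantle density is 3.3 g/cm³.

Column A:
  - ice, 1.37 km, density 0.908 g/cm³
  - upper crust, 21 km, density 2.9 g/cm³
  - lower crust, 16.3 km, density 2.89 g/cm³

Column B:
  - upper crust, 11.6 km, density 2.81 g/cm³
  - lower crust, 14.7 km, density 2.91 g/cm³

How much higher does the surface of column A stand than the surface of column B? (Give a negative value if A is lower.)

2.1 km

For any compensation level in the mantle, the mantle terms cancel and isostasy reduces to e = (Σt_A − Σt_B) − (Σ(ρt)_A − Σ(ρt)_B) / ρ_m.
Σt_A = 38.67 km; Σt_B = 26.3 km; Σ(ρt)_A = 109.25096; Σ(ρt)_B = 75.373 (in km·g/cm³).
e = (38.67 − 26.3) − (109.25096 − 75.373) / 3.3 = 2.1 km.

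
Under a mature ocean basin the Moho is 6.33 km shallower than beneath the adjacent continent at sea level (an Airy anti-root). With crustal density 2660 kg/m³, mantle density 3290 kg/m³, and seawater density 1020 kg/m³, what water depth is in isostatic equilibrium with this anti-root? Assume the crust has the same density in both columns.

2.43 km

Replacing a thickness d of crust by seawater at the top must be balanced by replacing crust with mantle at the base: d (ρ_c − ρ_w) = a (ρ_m − ρ_c).
d = a (ρ_m − ρ_c)/(ρ_c − ρ_w) = 6.33 km × 630/1640 = 2.43 km.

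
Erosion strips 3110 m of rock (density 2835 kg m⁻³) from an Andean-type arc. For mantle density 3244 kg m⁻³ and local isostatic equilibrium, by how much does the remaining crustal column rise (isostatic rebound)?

Unloading: uplift u = e ρ_c/ρ_m = 3110 m × 2835/3244 = 2720 m.

2720 m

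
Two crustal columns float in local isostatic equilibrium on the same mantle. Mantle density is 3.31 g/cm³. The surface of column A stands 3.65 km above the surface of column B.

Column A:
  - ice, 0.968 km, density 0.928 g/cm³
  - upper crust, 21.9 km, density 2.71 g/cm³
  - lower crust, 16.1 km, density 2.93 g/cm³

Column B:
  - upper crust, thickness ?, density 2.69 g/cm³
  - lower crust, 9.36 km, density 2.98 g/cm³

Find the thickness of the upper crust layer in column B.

Take the compensation level at the base of the deeper column (depth z_c below the surface of column A) and equate Σ ρ_i t_i down to z_c; mantle fills any gap and the z_c terms cancel.
Column A: 0.968×0.928 + 21.9×2.71 + 16.1×2.93 + (z_c − 38.968)×3.31
Column B: 3.65×0 + x×2.69 + 9.36×2.98 + (z_c − 3.65 − 9.36 − x)×3.31
The z_c×3.31 term appears on both sides and cancels. Collect the known terms of each column as K = Σ(ρt)_known − 3.31 × (depth of known layers): K_A = 107.420304 − 3.31×38.968 = −21.563776; K_B = 27.8928 − 3.31×(3.65 + 9.36) = −15.1703.
Balance: K_A = K_B − x×(3.31 − 2.69), so x = (K_B − K_A)/(3.31 − 2.69) = 6.39348/0.62 = 10.3 km.

10.3 km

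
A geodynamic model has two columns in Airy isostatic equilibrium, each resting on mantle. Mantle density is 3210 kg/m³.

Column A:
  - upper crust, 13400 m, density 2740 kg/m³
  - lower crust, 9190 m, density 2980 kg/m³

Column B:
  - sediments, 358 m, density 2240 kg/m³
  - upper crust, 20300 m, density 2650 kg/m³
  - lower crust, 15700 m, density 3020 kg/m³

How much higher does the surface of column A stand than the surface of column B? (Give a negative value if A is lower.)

For any compensation level in the mantle, the mantle terms cancel and isostasy reduces to e = (Σt_A − Σt_B) − (Σ(ρt)_A − Σ(ρt)_B) / ρ_m.
Σt_A = 22590 m; Σt_B = 36358 m; Σ(ρt)_A = 64102200; Σ(ρt)_B = 102010920 (in m·kg/m³).
e = (22590 − 36358) − (64102200 − 102010920) / 3210 = −1960 m.

−1960 m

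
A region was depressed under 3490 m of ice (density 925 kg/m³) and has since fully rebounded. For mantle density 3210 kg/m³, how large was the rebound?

Removing the load lets mantle flow back in; uplift u satisfies ρ_ice t = ρ_m u.
u = t ρ_ice/ρ_m = 3490 m × 925/3210 = 1010 m.

1010 m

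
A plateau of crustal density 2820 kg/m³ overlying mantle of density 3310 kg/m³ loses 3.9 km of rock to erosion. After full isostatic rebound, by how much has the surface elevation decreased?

0.577 km

Rebound u = e ρ_c/ρ_m = 3.9 km × 2820/3310 = 3.323 km.
Net surface drop = e − u = 3.9 km − 3.323 km = e (ρ_m − ρ_c)/ρ_m = 0.577 km.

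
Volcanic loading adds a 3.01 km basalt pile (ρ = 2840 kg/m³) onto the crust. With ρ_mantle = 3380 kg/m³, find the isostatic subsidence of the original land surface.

2.53 km

Subaerial loading: s = t ρ_load / ρ_m.
s = 3.01 km × 2840/3380 = 2.53 km.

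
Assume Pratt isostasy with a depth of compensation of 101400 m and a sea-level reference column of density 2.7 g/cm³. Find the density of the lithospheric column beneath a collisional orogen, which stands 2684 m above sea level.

Pratt balance: ρ_ref D = ρ (D + h).
ρ = ρ_ref D/(D + h) = 2.7 × 101400 m/(101400 m + 2684 m) = 2.63 g/cm³.

2.63 g/cm³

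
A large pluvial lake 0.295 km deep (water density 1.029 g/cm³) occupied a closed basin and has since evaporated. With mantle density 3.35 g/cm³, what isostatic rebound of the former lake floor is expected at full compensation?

u = d ρ_w/ρ_m = 0.295 km × 1.029/3.35 = 0.0906 km.

0.0906 km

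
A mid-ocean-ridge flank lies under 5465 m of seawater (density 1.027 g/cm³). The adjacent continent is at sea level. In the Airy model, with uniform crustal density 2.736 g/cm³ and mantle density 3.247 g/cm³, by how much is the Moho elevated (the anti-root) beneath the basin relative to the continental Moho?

18300 m

Balancing pressure at the compensation depth: replacing crust with seawater at the top is compensated by replacing crust with mantle at the base: d (ρ_c − ρ_w) = a (ρ_m − ρ_c).
a = d (ρ_c − ρ_w)/(ρ_m − ρ_c) = 5465 m × 1.709/0.511 = 18300 m.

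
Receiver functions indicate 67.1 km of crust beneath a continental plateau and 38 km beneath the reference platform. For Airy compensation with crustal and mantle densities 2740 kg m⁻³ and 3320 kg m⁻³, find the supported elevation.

5.08 km

Excess crust Δ = 67.1 km − 38 km = 29.1 km, split between elevation h and root r with h + r = Δ.
Airy balance ρ_c h = (ρ_m − ρ_c) r gives r = h ρ_c/(ρ_m − ρ_c), so h (1 + ρ_c/(ρ_m − ρ_c)) = Δ, i.e. h = Δ (ρ_m − ρ_c)/ρ_m.
h = 29.1 km × 580/3320 = 5.08 km.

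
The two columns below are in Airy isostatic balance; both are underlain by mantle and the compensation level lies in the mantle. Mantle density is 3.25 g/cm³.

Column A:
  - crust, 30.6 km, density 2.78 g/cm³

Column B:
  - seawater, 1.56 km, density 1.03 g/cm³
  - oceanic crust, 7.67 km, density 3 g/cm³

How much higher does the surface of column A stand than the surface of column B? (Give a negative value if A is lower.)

2.77 km

For any compensation level in the mantle, the mantle terms cancel and isostasy reduces to e = (Σt_A − Σt_B) − (Σ(ρt)_A − Σ(ρt)_B) / ρ_m.
Σt_A = 30.6 km; Σt_B = 9.23 km; Σ(ρt)_A = 85.068; Σ(ρt)_B = 24.6168 (in km·g/cm³).
e = (30.6 − 9.23) − (85.068 − 24.6168) / 3.25 = 2.77 km.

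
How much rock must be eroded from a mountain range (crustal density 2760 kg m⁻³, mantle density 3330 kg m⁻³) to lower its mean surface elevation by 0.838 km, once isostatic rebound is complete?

Net drop Δ = e − u = e − e ρ_c/ρ_m = e (ρ_m − ρ_c)/ρ_m.
e = Δ ρ_m/(ρ_m − ρ_c) = 0.838 km × 3330/570 = 4.9 km.

4.9 km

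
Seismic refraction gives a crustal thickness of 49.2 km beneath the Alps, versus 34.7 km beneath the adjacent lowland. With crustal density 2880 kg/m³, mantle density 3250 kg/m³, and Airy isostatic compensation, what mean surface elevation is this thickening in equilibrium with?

1.65 km

Excess crust Δ = 49.2 km − 34.7 km = 14.5 km, split between elevation h and root r with h + r = Δ.
Airy balance ρ_c h = (ρ_m − ρ_c) r gives r = h ρ_c/(ρ_m − ρ_c), so h (1 + ρ_c/(ρ_m − ρ_c)) = Δ, i.e. h = Δ (ρ_m − ρ_c)/ρ_m.
h = 14.5 km × 370/3250 = 1.65 km.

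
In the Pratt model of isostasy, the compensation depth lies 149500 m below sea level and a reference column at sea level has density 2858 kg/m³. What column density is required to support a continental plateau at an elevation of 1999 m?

Pratt balance: ρ_ref D = ρ (D + h).
ρ = ρ_ref D/(D + h) = 2858 × 149500 m/(149500 m + 1999 m) = 2820 kg/m³.

2820 kg/m³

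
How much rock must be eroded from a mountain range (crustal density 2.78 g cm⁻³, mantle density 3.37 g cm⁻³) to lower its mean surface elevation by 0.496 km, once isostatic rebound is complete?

2.83 km

Net drop Δ = e − u = e − e ρ_c/ρ_m = e (ρ_m − ρ_c)/ρ_m.
e = Δ ρ_m/(ρ_m − ρ_c) = 0.496 km × 3.37/0.59 = 2.83 km.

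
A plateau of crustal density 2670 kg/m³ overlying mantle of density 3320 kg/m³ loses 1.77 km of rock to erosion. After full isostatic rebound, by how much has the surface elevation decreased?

0.347 km

Rebound u = e ρ_c/ρ_m = 1.77 km × 2670/3320 = 1.423 km.
Net surface drop = e − u = 1.77 km − 1.423 km = e (ρ_m − ρ_c)/ρ_m = 0.347 km.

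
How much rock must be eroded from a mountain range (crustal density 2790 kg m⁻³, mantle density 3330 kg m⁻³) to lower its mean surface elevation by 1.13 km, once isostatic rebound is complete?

Net drop Δ = e − u = e − e ρ_c/ρ_m = e (ρ_m − ρ_c)/ρ_m.
e = Δ ρ_m/(ρ_m − ρ_c) = 1.13 km × 3330/540 = 6.97 km.

6.97 km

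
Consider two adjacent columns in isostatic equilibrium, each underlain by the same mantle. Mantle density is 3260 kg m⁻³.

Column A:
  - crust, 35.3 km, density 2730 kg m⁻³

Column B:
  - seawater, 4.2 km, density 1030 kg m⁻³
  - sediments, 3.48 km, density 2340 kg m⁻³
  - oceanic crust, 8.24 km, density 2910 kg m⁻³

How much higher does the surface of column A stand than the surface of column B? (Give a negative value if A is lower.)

For any compensation level in the mantle, the mantle terms cancel and isostasy reduces to e = (Σt_A − Σt_B) − (Σ(ρt)_A − Σ(ρt)_B) / ρ_m.
Σt_A = 35.3 km; Σt_B = 15.92 km; Σ(ρt)_A = 96369; Σ(ρt)_B = 36447.6 (in km·kg m⁻³).
e = (35.3 − 15.92) − (96369 − 36447.6) / 3260 = 0.999 km.

0.999 km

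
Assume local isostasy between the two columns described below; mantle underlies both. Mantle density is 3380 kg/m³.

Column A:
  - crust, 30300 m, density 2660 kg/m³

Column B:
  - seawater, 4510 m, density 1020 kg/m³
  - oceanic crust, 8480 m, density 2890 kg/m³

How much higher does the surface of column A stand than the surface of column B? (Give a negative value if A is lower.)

2080 m

For any compensation level in the mantle, the mantle terms cancel and isostasy reduces to e = (Σt_A − Σt_B) − (Σ(ρt)_A − Σ(ρt)_B) / ρ_m.
Σt_A = 30300 m; Σt_B = 12990 m; Σ(ρt)_A = 80598000; Σ(ρt)_B = 29107400 (in m·kg/m³).
e = (30300 − 12990) − (80598000 − 29107400) / 3380 = 2080 m.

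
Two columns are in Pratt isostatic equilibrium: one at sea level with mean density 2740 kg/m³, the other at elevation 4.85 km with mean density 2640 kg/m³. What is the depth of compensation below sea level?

ρ_ref D = ρ (D + h) → D (ρ_ref − ρ) = ρ h.
D = ρ h/(ρ_ref − ρ) = 2640 × 4.85 km/(2740 − 2640) = 128 km.

128 km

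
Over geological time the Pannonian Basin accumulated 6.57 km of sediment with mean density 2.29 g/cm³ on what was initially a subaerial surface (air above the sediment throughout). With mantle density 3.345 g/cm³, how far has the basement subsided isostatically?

Subaerial load: s = t ρ_sed / ρ_m = 6.57 km × 2.29/3.345 = 4.5 km.

4.5 km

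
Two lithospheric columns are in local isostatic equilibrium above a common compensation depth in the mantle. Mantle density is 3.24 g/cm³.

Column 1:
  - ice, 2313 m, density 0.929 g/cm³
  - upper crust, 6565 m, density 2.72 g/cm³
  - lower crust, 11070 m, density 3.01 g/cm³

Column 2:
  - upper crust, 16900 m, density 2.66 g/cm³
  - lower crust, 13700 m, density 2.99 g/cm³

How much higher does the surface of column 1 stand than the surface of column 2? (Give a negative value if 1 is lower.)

For any compensation level in the mantle, the mantle terms cancel and isostasy reduces to e = (Σt_1 − Σt_2) − (Σ(ρt)_1 − Σ(ρt)_2) / ρ_m.
Σt_1 = 19948 m; Σt_2 = 30600 m; Σ(ρt)_1 = 53326.277; Σ(ρt)_2 = 85917 (in m·g/cm³).
e = (19948 − 30600) − (53326.277 − 85917) / 3.24 = −593 m.

−593 m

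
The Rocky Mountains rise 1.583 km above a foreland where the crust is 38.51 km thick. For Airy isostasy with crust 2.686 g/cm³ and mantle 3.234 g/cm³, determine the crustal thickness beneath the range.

47.9 km

Root depth r = h ρ_c / (ρ_m − ρ_c) = 1.583 km × 2.686 / 0.548 = 7.759 km.
Total thickness = T + h + r = 38.51 km + 1.583 km + 7.759 km = 47.9 km.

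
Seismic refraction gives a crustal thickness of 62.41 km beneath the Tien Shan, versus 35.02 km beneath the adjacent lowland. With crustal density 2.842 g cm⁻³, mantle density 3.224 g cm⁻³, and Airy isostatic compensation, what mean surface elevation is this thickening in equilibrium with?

3.25 km

Excess crust Δ = 62.41 km − 35.02 km = 27.39 km, split between elevation h and root r with h + r = Δ.
Airy balance ρ_c h = (ρ_m − ρ_c) r gives r = h ρ_c/(ρ_m − ρ_c), so h (1 + ρ_c/(ρ_m − ρ_c)) = Δ, i.e. h = Δ (ρ_m − ρ_c)/ρ_m.
h = 27.39 km × 0.382/3.224 = 3.25 km.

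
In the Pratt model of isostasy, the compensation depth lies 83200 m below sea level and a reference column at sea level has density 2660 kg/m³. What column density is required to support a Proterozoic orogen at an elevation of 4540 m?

2520 kg/m³

Pratt balance: ρ_ref D = ρ (D + h).
ρ = ρ_ref D/(D + h) = 2660 × 83200 m/(83200 m + 4540 m) = 2520 kg/m³.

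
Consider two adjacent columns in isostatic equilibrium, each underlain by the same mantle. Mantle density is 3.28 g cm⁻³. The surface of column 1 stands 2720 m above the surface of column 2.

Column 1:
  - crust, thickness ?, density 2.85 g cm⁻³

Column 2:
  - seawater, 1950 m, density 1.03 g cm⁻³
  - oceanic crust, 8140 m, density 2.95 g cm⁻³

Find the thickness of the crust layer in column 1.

Take the compensation level at the base of the deeper column (depth z_c below the surface of column 1) and equate Σ ρ_i t_i down to z_c; mantle fills any gap and the z_c terms cancel.
Column 1: x×2.85 + (z_c − 0 − x)×3.28
Column 2: 2720×0 + 1950×1.03 + 8140×2.95 + (z_c − 2720 − 10090)×3.28
The z_c×3.28 term appears on both sides and cancels. Collect the known terms of each column as K = Σ(ρt)_known − 3.28 × (depth of known layers): K_1 = 0 − 3.28×0 = 0; K_2 = 26021.5 − 3.28×(2720 + 10090) = −15995.3.
Balance: K_1 − x×(3.28 − 2.85) = K_2, so x = (K_1 − K_2)/(3.28 − 2.85) = 15995.3/0.43 = 37200 m.

37200 m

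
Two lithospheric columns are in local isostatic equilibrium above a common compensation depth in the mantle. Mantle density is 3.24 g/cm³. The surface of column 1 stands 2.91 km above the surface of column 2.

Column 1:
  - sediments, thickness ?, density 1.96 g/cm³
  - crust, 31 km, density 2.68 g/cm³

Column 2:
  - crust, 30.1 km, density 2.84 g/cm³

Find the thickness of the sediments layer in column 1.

Take the compensation level at the base of the deeper column (depth z_c below the surface of column 1) and equate Σ ρ_i t_i down to z_c; mantle fills any gap and the z_c terms cancel.
Column 1: x×1.96 + 31×2.68 + (z_c − 31 − x)×3.24
Column 2: 2.91×0 + 30.1×2.84 + (z_c − 2.91 − 30.1)×3.24
The z_c×3.24 term appears on both sides and cancels. Collect the known terms of each column as K = Σ(ρt)_known − 3.24 × (depth of known layers): K_1 = 83.08 − 3.24×31 = −17.36; K_2 = 85.484 − 3.24×(2.91 + 30.1) = −21.4684.
Balance: K_1 − x×(3.24 − 1.96) = K_2, so x = (K_1 − K_2)/(3.24 − 1.96) = 4.1084/1.28 = 3.21 km.

3.21 km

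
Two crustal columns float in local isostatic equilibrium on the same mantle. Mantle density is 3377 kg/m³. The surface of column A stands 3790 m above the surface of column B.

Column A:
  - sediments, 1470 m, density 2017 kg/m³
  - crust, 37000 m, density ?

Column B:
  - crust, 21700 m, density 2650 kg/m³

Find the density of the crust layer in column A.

2660 kg/m³

Take the compensation level at the base of the deeper column (depth z_c below the surface of column A) and equate Σ ρ_i t_i down to z_c; mantle fills any gap and the z_c terms cancel.
Column A: 1470×2017 + 37000×ρ + (z_c − 38470)×3377
Column B: 3790×0 + 21700×2650 + (z_c − 3790 − 21700)×3377
The z_c×3377 term appears on both sides and cancels. Collect the known terms of each column as K = Σ(ρt)_known − 3377 × (depth of known layers): K_A = 2964990 − 3377×38470 = −126948200; K_B = 57505000 − 3377×(3790 + 21700) = −28574730.
Balance: K_A + 37000×ρ = K_B, so ρ = (K_B − K_A)/37000 = 98373500/37000 = 2660 kg/m³.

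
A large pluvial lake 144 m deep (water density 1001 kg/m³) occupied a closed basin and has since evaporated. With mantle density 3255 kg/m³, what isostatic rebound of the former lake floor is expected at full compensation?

u = d ρ_w/ρ_m = 144 m × 1001/3255 = 44.3 m.

44.3 m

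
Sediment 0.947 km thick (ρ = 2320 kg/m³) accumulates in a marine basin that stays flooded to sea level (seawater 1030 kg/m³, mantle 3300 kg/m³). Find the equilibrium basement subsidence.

0.538 km

Submarine loading: the sediment displaces seawater, and the subsidence is in turn flooded, so s (ρ_m − ρ_w) = t (ρ_sed − ρ_w).
s = 0.947 km × (2320 − 1030) / (3300 − 1030) = 0.538 km.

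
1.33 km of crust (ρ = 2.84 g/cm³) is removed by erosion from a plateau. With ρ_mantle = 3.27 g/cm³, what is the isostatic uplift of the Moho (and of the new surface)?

Unloading: uplift u = e ρ_c/ρ_m = 1.33 km × 2.84/3.27 = 1.16 km.

1.16 km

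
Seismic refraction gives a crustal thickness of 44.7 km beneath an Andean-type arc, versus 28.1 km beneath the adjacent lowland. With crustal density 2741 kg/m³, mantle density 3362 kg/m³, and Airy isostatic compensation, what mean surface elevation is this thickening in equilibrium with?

Excess crust Δ = 44.7 km − 28.1 km = 16.6 km, split between elevation h and root r with h + r = Δ.
Airy balance ρ_c h = (ρ_m − ρ_c) r gives r = h ρ_c/(ρ_m − ρ_c), so h (1 + ρ_c/(ρ_m − ρ_c)) = Δ, i.e. h = Δ (ρ_m − ρ_c)/ρ_m.
h = 16.6 km × 621/3362 = 3.07 km.

3.07 km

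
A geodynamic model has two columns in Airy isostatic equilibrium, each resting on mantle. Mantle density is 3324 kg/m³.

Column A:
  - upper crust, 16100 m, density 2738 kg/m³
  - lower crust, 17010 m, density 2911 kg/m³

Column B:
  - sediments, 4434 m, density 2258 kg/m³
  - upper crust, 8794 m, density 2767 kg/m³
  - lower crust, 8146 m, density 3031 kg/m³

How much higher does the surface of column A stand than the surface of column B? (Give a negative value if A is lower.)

For any compensation level in the mantle, the mantle terms cancel and isostasy reduces to e = (Σt_A − Σt_B) − (Σ(ρt)_A − Σ(ρt)_B) / ρ_m.
Σt_A = 33110 m; Σt_B = 21374 m; Σ(ρt)_A = 93597910; Σ(ρt)_B = 59035496 (in m·kg/m³).
e = (33110 − 21374) − (93597910 − 59035496) / 3324 = 1340 m.

1340 m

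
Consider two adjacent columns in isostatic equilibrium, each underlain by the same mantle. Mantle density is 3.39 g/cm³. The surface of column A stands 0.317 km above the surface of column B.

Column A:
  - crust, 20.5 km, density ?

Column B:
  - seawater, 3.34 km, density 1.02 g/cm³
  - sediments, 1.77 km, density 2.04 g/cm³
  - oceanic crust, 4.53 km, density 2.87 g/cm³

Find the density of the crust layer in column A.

Take the compensation level at the base of the deeper column (depth z_c below the surface of column A) and equate Σ ρ_i t_i down to z_c; mantle fills any gap and the z_c terms cancel.
Column A: 20.5×ρ + (z_c − 20.5)×3.39
Column B: 0.317×0 + 3.34×1.02 + 1.77×2.04 + 4.53×2.87 + (z_c − 0.317 − 9.64)×3.39
The z_c×3.39 term appears on both sides and cancels. Collect the known terms of each column as K = Σ(ρt)_known − 3.39 × (depth of known layers): K_A = 0 − 3.39×20.5 = −69.495; K_B = 20.0187 − 3.39×(0.317 + 9.64) = −13.73553.
Balance: K_A + 20.5×ρ = K_B, so ρ = (K_B − K_A)/20.5 = 55.7595/20.5 = 2.72 g/cm³.

2.72 g/cm³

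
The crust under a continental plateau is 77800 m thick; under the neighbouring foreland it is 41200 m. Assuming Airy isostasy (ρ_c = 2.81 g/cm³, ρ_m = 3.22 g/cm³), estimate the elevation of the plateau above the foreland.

Excess crust Δ = 77800 m − 41200 m = 36600 m, split between elevation h and root r with h + r = Δ.
Airy balance ρ_c h = (ρ_m − ρ_c) r gives r = h ρ_c/(ρ_m − ρ_c), so h (1 + ρ_c/(ρ_m − ρ_c)) = Δ, i.e. h = Δ (ρ_m − ρ_c)/ρ_m.
h = 36600 m × 0.41/3.22 = 4660 m.

4660 m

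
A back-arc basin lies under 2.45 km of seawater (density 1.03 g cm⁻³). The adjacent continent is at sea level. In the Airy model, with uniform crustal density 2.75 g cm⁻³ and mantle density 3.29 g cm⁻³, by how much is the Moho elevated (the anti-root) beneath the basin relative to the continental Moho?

Balancing pressure at the compensation depth: replacing crust with seawater at the top is compensated by replacing crust with mantle at the base: d (ρ_c − ρ_w) = a (ρ_m − ρ_c).
a = d (ρ_c − ρ_w)/(ρ_m − ρ_c) = 2.45 km × 1.72/0.54 = 7.8 km.

7.8 km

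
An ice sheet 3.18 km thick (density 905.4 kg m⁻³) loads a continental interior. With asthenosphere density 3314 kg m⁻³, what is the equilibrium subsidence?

Balancing pressure at the compensation depth: the ice load ρ_ice t is balanced by mantle displaced below, ρ_m s.
s = t ρ_ice / ρ_m = 3.18 km × 905.4/3314 = 0.869 km.

0.869 km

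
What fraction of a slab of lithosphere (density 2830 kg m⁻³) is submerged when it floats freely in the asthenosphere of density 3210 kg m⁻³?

0.882

Submerged fraction = ρ_obj/ρ_fluid = 2830/3210 = 0.882.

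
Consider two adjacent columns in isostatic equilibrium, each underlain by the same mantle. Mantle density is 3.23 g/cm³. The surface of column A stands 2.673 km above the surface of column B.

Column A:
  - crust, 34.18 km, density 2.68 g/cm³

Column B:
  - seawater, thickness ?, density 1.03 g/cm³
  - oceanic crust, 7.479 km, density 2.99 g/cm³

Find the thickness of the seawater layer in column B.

3.8 km

Take the compensation level at the base of the deeper column (depth z_c below the surface of column A) and equate Σ ρ_i t_i down to z_c; mantle fills any gap and the z_c terms cancel.
Column A: 34.18×2.68 + (z_c − 34.18)×3.23
Column B: 2.673×0 + x×1.03 + 7.479×2.99 + (z_c − 2.673 − 7.479 − x)×3.23
The z_c×3.23 term appears on both sides and cancels. Collect the known terms of each column as K = Σ(ρt)_known − 3.23 × (depth of known layers): K_A = 91.6024 − 3.23×34.18 = −18.799; K_B = 22.36221 − 3.23×(2.673 + 7.479) = −10.42875.
Balance: K_A = K_B − x×(3.23 − 1.03), so x = (K_B − K_A)/(3.23 − 1.03) = 8.37025/2.2 = 3.8 km.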